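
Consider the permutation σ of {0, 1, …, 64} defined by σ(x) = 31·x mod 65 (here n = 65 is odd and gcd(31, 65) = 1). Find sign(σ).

-1

Orbit of 31 under x↦31x: [31, 51, 21, 1]… (length divides ord_65(31)).
20 cycles of lengths [4, 4, 4, 4, 4, 4, 4, 4, 4, 4, 4, 4, 4, 4, 4, 1, 1, 1, 1, 1].
n − c = 65 − 20 = 45; sign = (−1)^45 = -1.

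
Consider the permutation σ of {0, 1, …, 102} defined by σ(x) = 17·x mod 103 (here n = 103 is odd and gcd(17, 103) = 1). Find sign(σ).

Orbit of 38 under x↦17x: [38, 28, 64, 58, 59, 76, 56]… (length divides ord_103(17)).
π_17 has 3 disjoint cycles with lengths [51, 51, 1] on {0,…,102}.
n − c = 103 − 3 = 100; sign = (−1)^100 = +1.

+1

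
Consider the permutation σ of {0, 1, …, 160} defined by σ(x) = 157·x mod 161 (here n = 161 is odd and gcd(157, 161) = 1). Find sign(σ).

Trace 10: π^k(10) = [10, 121, 160, 4, 145, 64, 66] for k=0..6.
Decompose π into cycles: lengths [66, 66, 22, 6, 1] (5 cycles, including the fixed point 0).
n − c = 161 − 5 = 156; sign = (−1)^156 = +1.
The Jacobi symbol (157|161) = +1 (Zolotarev) agrees.

+1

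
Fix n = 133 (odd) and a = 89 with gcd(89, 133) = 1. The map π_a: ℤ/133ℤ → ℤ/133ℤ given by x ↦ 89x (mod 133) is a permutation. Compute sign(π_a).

Orbit of 3 under x↦89x: [3, 1, 89, 74, 69, 23, 52]… (length divides ord_133(89)).
π_89 has 9 disjoint cycles with lengths [18, 18, 18, 18, 18, 18, 18, 6, 1] on {0,…,132}.
Σ(ℓ_i−1) = 133−9 = 124; sign = (−1)^124 = +1.
The Jacobi symbol (89|133) = +1 (Zolotarev) agrees.

+1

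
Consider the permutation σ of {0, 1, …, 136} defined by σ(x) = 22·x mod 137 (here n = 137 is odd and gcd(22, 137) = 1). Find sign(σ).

+1

Trace 14: π^k(14) = [14, 34, 63, 16, 78, 72, 77] for k=0..6.
The orbit structure of x ↦ 22x mod 137: 5 orbits of sizes [34, 34, 34, 34, 1].
137 − 5 = 132 transpositions; sign(π) = (−1)^132 = +1.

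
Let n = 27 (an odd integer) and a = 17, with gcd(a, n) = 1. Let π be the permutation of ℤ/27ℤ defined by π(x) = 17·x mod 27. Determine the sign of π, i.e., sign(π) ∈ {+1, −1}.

Start at x=10: 10 → 8 → 1 → 17 → 19 → 26 → 10 (one orbit).
Cycle type of π: 6×3 + 2×4 + 1; total 8 cycles.
8 cycles on 27: each ℓ→(−1)^(ℓ−1), product (−1)^19 = -1.

-1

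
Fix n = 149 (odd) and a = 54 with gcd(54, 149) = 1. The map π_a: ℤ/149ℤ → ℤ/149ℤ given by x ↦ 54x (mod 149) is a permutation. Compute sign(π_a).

+1

Start at x=121: 121 → 127 → 4 → 67 → 42 → 33 → 143 → … (one orbit).
π_54 has 3 disjoint cycles with lengths [74, 74, 1] on {0,…,148}.
With 3 cycles on 149 points, sign = (−1)^{149−3} = +1.
(54|149)_J = +1 (Zolotarev's lemma cross-check).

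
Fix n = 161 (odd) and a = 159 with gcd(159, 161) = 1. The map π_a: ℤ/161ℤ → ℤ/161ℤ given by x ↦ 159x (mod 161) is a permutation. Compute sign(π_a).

Orbit of 16 under x↦159x: [16, 129, 64, 33, 95, 132, 58]… (length divides ord_161(159)).
Cycle lengths of π_159 on ℤ/161ℤ: [66, 66, 22, 6, 1]; 5 cycles in total.
sign(π) = (−1)^{n − #cycles} = (−1)^{161−5} = (−1)^156 = +1.

+1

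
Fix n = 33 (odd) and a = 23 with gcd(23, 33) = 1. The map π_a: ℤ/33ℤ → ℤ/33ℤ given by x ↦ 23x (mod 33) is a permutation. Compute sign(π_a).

-1

Start at x=1: 1 → 23 → 1 (one orbit).
Cycle lengths of π_23 on ℤ/33ℤ: [2, 2, 2, 2, 2, 2, 2, 2, 2, 2, 2, 1, 1, 1, 1, 1, 1, 1, 1, 1, 1, 1]; 22 cycles in total.
With 22 cycles on 33 points, sign = (−1)^{33−22} = -1.
(23|33)_J = -1 (Zolotarev's lemma cross-check).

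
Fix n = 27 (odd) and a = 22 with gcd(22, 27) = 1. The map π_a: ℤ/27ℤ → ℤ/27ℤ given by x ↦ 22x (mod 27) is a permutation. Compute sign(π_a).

Trace 25: π^k(25) = [25, 10, 4, 7, 19, 13, 16] for k=0..6.
Decompose π into cycles: lengths [9, 9, 3, 3, 1, 1, 1] (7 cycles, including the fixed point 0).
sign(π) = (−1)^{n − #cycles} = (−1)^{27−7} = (−1)^20 = +1.
(22|27)_J = +1 (Zolotarev's lemma cross-check).

+1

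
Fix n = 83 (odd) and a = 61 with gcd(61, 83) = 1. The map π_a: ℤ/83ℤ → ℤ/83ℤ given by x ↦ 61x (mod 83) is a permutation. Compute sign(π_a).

+1

Trace 38: π^k(38) = [38, 77, 49, 1, 61, 69, 59] for k=0..6.
The orbit structure of x ↦ 61x mod 83: 3 orbits of sizes [41, 41, 1].
sign(π) = (−1)^{n − #cycles} = (−1)^{83−3} = (−1)^80 = +1.
Check: (61/83) = +1 by Zolotarev.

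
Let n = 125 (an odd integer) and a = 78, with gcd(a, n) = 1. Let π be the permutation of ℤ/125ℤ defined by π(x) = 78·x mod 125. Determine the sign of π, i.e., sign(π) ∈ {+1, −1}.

-1

Start at x=99: 99 → 97 → 66 → 23 → 44 → 57 → 71 → … (one orbit).
Cycle type of π: 100 + 20 + 4 + 1; total 4 cycles.
With 4 cycles on 125 points, sign = (−1)^{125−4} = -1.
Via Zolotarev, sign(π_{78}) = (78|125) = -1.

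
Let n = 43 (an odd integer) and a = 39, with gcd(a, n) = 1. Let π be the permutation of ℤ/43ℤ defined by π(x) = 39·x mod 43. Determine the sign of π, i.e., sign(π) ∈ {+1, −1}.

-1

Start at x=1: 1 → 39 → 16 → 22 → 41 → 8 → 11 → … (one orbit).
The orbit structure of x ↦ 39x mod 43: 4 orbits of sizes [14, 14, 14, 1].
43 − 4 = 39 transpositions; sign(π) = (−1)^39 = -1.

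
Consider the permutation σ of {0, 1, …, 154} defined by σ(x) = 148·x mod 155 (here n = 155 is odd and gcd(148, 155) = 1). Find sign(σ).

Start at x=41: 41 → 23 → 149 → 42 → 16 → 43 → 9 → … (one orbit).
The orbit structure of x ↦ 148x mod 155: 5 orbits of sizes [60, 60, 30, 4, 1].
With 5 cycles on 155 points, sign = (−1)^{155−5} = +1.
Zolotarev: (148|155) = +1, matching the cycle-count sign.

+1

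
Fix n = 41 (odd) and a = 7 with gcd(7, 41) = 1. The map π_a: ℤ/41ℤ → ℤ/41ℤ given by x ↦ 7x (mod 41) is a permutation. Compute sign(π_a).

Start at x=16: 16 → 30 → 5 → 35 → 40 → 34 → 33 → … (one orbit).
2 cycles of lengths [40, 1].
Σ(ℓ_i−1) = 41−2 = 39; sign = (−1)^39 = -1.
(7|41)_J = -1 (Zolotarev's lemma cross-check).

-1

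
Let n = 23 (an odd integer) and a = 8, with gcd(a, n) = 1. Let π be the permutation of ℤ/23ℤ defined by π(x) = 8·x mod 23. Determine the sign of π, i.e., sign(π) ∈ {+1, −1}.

+1

Trace 13: π^k(13) = [13, 12, 4, 9, 3, 1, 8] for k=0..6.
Cycle type of π: 11×2 + 1; total 3 cycles.
3 cycles on 23: each ℓ→(−1)^(ℓ−1), product (−1)^20 = +1.
The Jacobi symbol (8|23) = +1 (Zolotarev) agrees.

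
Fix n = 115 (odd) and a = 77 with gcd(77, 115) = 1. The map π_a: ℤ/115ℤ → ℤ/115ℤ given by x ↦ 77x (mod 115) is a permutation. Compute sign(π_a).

-1

Start at x=78: 78 → 26 → 47 → 54 → 18 → 6 → 2 → … (one orbit).
6 cycles of lengths [44, 44, 11, 11, 4, 1].
n − c = 115 − 6 = 109; sign = (−1)^109 = -1.
Zolotarev: (77|115) = -1, matching the cycle-count sign.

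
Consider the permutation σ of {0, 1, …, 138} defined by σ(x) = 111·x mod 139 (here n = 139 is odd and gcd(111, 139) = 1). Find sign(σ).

Orbit of 88 under x↦111x: [88, 38, 48, 46, 102, 63, 43]… (length divides ord_139(111)).
Cycle lengths of π_111 on ℤ/139ℤ: [138, 1]; 2 cycles in total.
sign(π) = (−1)^{n − #cycles} = (−1)^{139−2} = (−1)^137 = -1.
Via Zolotarev, sign(π_{111}) = (111|139) = -1.

-1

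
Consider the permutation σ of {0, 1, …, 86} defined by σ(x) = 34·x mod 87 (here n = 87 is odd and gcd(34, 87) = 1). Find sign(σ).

Orbit of 67 under x↦34x: [67, 16, 22, 52, 28, 82, 4]… (length divides ord_87(34)).
Cycle lengths of π_34 on ℤ/87ℤ: [14, 14, 14, 14, 14, 14, 1, 1, 1]; 9 cycles in total.
9 cycles on 87: each ℓ→(−1)^(ℓ−1), product (−1)^78 = +1.

+1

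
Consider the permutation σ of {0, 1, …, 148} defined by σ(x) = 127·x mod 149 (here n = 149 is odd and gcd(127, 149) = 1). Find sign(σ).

+1

Orbit of 36 under x↦127x: [36, 102, 140, 49, 114, 25, 46]… (length divides ord_149(127)).
Cycle type of π: 37×4 + 1; total 5 cycles.
With 5 cycles on 149 points, sign = (−1)^{149−5} = +1.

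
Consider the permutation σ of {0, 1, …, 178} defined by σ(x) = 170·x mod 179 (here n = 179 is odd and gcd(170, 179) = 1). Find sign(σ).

Trace 124: π^k(124) = [124, 137, 20, 178, 9, 98, 13] for k=0..6.
2 cycles of lengths [178, 1].
With 2 cycles on 179 points, sign = (−1)^{179−2} = -1.

-1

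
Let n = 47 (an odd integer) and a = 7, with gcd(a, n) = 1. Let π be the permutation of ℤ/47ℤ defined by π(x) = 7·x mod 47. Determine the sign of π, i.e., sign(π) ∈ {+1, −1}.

Trace 24: π^k(24) = [24, 27, 1, 7, 2, 14, 4] for k=0..6.
The orbit structure of x ↦ 7x mod 47: 3 orbits of sizes [23, 23, 1].
sign(π) = (−1)^{n − #cycles} = (−1)^{47−3} = (−1)^44 = +1.
Zolotarev: (7|47) = +1, matching the cycle-count sign.

+1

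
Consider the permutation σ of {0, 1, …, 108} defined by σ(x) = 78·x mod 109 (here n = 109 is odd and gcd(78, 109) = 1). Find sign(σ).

+1

Trace 48: π^k(48) = [48, 38, 21, 3, 16, 49, 7] for k=0..6.
Decompose π into cycles: lengths [27, 27, 27, 27, 1] (5 cycles, including the fixed point 0).
5 cycles on 109: each ℓ→(−1)^(ℓ−1), product (−1)^104 = +1.
The Jacobi symbol (78|109) = +1 (Zolotarev) agrees.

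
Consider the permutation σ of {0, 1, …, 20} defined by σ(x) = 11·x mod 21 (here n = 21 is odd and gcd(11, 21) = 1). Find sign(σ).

Trace 8: π^k(8) = [8, 4, 2, 1, 11, 16] for k=0..5.
Decompose π into cycles: lengths [6, 6, 3, 3, 2, 1] (6 cycles, including the fixed point 0).
6 cycles on 21: each ℓ→(−1)^(ℓ−1), product (−1)^15 = -1.
(11|21)_J = -1 (Zolotarev's lemma cross-check).

-1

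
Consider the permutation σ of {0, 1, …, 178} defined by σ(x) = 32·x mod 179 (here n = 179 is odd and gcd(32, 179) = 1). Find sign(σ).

Trace 165: π^k(165) = [165, 89, 163, 25, 84, 3, 96] for k=0..6.
Cycle lengths of π_32 on ℤ/179ℤ: [178, 1]; 2 cycles in total.
With 2 cycles on 179 points, sign = (−1)^{179−2} = -1.

-1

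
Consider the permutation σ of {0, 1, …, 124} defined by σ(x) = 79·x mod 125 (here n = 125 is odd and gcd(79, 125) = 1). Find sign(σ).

Orbit of 71 under x↦79x: [71, 109, 111, 19, 1, 79, 116]… (length divides ord_125(79)).
Decompose π into cycles: lengths [50, 50, 10, 10, 2, 2, 1] (7 cycles, including the fixed point 0).
7 cycles on 125: each ℓ→(−1)^(ℓ−1), product (−1)^118 = +1.

+1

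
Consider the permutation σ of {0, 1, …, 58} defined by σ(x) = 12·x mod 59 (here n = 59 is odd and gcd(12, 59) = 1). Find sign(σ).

+1

Orbit of 35 under x↦12x: [35, 7, 25, 5, 1, 12, 26]… (length divides ord_59(12)).
π_12 has 3 disjoint cycles with lengths [29, 29, 1] on {0,…,58}.
Σ(ℓ_i−1) = 59−3 = 56; sign = (−1)^56 = +1.
Check: (12/59) = +1 by Zolotarev.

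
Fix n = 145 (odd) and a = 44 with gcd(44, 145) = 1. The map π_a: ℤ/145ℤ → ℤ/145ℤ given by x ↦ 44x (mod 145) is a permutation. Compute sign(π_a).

-1

Start at x=86: 86 → 14 → 36 → 134 → 96 → 19 → 111 → … (one orbit).
8 cycles of lengths [28, 28, 28, 28, 28, 2, 2, 1].
Σ(ℓ_i−1) = 145−8 = 137; sign = (−1)^137 = -1.
The Jacobi symbol (44|145) = -1 (Zolotarev) agrees.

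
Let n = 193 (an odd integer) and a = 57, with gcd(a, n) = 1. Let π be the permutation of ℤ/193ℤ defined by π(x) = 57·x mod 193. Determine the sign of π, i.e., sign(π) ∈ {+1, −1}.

-1

Trace 124: π^k(124) = [124, 120, 85, 20, 175, 132, 190] for k=0..6.
Cycle type of π: 192 + 1; total 2 cycles.
sign(π) = (−1)^{n − #cycles} = (−1)^{193−2} = (−1)^191 = -1.
(57|193)_J = -1 (Zolotarev's lemma cross-check).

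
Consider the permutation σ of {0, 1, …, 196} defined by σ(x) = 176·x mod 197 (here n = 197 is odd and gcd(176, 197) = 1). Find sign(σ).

-1

Trace 1: π^k(1) = [1, 176, 47, 195, 42, 103, 4] for k=0..6.
Cycle lengths of π_176 on ℤ/197ℤ: [196, 1]; 2 cycles in total.
sign(π) = (−1)^{n − #cycles} = (−1)^{197−2} = (−1)^195 = -1.
Check: (176/197) = -1 by Zolotarev.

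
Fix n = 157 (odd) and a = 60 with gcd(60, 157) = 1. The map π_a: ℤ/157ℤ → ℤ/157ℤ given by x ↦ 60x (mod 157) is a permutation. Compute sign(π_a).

Start at x=17: 17 → 78 → 127 → 84 → 16 → 18 → 138 → … (one orbit).
2 cycles of lengths [156, 1].
n − c = 157 − 2 = 155; sign = (−1)^155 = -1.
(60|157)_J = -1 (Zolotarev's lemma cross-check).

-1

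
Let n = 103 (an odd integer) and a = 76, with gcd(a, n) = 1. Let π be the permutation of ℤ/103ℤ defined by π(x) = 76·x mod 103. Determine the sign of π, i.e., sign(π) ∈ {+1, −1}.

Trace 93: π^k(93) = [93, 64, 23, 100, 81, 79, 30] for k=0..6.
Decompose π into cycles: lengths [17, 17, 17, 17, 17, 17, 1] (7 cycles, including the fixed point 0).
7 cycles on 103: each ℓ→(−1)^(ℓ−1), product (−1)^96 = +1.
Check: (76/103) = +1 by Zolotarev.

+1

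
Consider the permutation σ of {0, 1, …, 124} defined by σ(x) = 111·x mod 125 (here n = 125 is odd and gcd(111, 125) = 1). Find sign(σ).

+1

Start at x=51: 51 → 36 → 121 → 56 → 91 → 101 → 86 → … (one orbit).
Decompose π into cycles: lengths [25, 25, 25, 25, 5, 5, 5, 5, 1, 1, 1, 1, 1] (13 cycles, including the fixed point 0).
n − c = 125 − 13 = 112; sign = (−1)^112 = +1.
Check: (111/125) = +1 by Zolotarev.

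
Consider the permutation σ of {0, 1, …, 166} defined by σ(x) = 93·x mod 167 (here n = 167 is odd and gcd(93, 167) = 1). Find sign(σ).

Trace 100: π^k(100) = [100, 115, 7, 150, 89, 94, 58] for k=0..6.
π_93 has 3 disjoint cycles with lengths [83, 83, 1] on {0,…,166}.
sign(π) = (−1)^{n − #cycles} = (−1)^{167−3} = (−1)^164 = +1.

+1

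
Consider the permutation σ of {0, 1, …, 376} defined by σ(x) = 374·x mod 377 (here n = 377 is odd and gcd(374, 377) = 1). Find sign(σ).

-1

Orbit of 165 under x↦374x: [165, 259, 354, 69, 170, 244, 22]… (length divides ord_377(374)).
Cycle lengths of π_374 on ℤ/377ℤ: [84, 84, 84, 84, 28, 6, 6, 1]; 8 cycles in total.
With 8 cycles on 377 points, sign = (−1)^{377−8} = -1.
Via Zolotarev, sign(π_{374}) = (374|377) = -1.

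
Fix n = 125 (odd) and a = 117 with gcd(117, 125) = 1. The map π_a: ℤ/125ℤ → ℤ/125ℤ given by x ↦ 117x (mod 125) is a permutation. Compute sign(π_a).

Trace 42: π^k(42) = [42, 39, 63, 121, 32, 119, 48] for k=0..6.
The orbit structure of x ↦ 117x mod 125: 4 orbits of sizes [100, 20, 4, 1].
125 − 4 = 121 transpositions; sign(π) = (−1)^121 = -1.
Via Zolotarev, sign(π_{117}) = (117|125) = -1.

-1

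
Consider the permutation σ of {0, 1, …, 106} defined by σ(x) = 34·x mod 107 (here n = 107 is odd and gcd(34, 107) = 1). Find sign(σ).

Trace 13: π^k(13) = [13, 14, 48, 27, 62, 75, 89] for k=0..6.
Decompose π into cycles: lengths [53, 53, 1] (3 cycles, including the fixed point 0).
n − c = 107 − 3 = 104; sign = (−1)^104 = +1.

+1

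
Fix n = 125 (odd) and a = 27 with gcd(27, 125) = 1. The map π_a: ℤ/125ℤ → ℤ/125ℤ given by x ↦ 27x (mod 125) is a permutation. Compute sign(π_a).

Trace 123: π^k(123) = [123, 71, 42, 9, 118, 61, 22] for k=0..6.
Cycle type of π: 100 + 20 + 4 + 1; total 4 cycles.
4 cycles on 125: each ℓ→(−1)^(ℓ−1), product (−1)^121 = -1.
The Jacobi symbol (27|125) = -1 (Zolotarev) agrees.

-1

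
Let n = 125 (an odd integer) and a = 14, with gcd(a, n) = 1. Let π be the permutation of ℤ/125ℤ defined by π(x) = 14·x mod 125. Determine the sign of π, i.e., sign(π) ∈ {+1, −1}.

Trace 6: π^k(6) = [6, 84, 51, 89, 121, 69, 91] for k=0..6.
7 cycles of lengths [50, 50, 10, 10, 2, 2, 1].
With 7 cycles on 125 points, sign = (−1)^{125−7} = +1.

+1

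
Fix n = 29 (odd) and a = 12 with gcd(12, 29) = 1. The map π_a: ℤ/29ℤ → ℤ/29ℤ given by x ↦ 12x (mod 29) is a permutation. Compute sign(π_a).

Trace 17: π^k(17) = [17, 1, 12, 28] for k=0..3.
Cycle lengths of π_12 on ℤ/29ℤ: [4, 4, 4, 4, 4, 4, 4, 1]; 8 cycles in total.
Σ(ℓ_i−1) = 29−8 = 21; sign = (−1)^21 = -1.
(12|29)_J = -1 (Zolotarev's lemma cross-check).

-1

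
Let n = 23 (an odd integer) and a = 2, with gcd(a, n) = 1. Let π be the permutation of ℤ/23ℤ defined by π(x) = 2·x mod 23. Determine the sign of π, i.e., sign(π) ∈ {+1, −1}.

Start at x=2: 2 → 4 → 8 → 16 → 9 → 18 → 13 → … (one orbit).
Cycle type of π: 11×2 + 1; total 3 cycles.
Σ(ℓ_i−1) = 23−3 = 20; sign = (−1)^20 = +1.
The Jacobi symbol (2|23) = +1 (Zolotarev) agrees.

+1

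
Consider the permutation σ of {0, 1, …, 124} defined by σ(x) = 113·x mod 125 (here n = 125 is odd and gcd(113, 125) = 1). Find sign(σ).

Orbit of 71 under x↦113x: [71, 23, 99, 62, 6, 53, 114]… (length divides ord_125(113)).
4 cycles of lengths [100, 20, 4, 1].
4 cycles on 125: each ℓ→(−1)^(ℓ−1), product (−1)^121 = -1.

-1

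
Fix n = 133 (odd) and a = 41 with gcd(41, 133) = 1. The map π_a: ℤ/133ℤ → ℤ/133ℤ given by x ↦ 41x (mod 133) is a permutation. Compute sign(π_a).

Start at x=106: 106 → 90 → 99 → 69 → 36 → 13 → 1 → … (one orbit).
Decompose π into cycles: lengths [18, 18, 18, 18, 18, 18, 18, 2, 2, 2, 1] (11 cycles, including the fixed point 0).
sign(π) = (−1)^{n − #cycles} = (−1)^{133−11} = (−1)^122 = +1.
Via Zolotarev, sign(π_{41}) = (41|133) = +1.

+1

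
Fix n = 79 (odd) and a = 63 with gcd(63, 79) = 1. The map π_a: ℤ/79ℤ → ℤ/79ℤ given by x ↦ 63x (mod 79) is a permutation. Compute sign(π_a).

-1

Orbit of 65 under x↦63x: [65, 66, 50, 69, 2, 47, 38]… (length divides ord_79(63)).
2 cycles of lengths [78, 1].
2 cycles on 79: each ℓ→(−1)^(ℓ−1), product (−1)^77 = -1.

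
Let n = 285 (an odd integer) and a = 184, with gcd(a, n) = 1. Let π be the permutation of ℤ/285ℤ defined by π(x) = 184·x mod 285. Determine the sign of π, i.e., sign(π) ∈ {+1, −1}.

Orbit of 61 under x↦184x: [61, 109, 106, 124, 16, 94, 196]… (length divides ord_285(184)).
π_184 has 24 disjoint cycles with lengths [18, 18, 18, 18, 18, 18, 18, 18, 18, 18, 18, 18, 18, 18, 18, 2, 2, 2, 2, 2, 2, 1, 1, 1] on {0,…,284}.
With 24 cycles on 285 points, sign = (−1)^{285−24} = -1.

-1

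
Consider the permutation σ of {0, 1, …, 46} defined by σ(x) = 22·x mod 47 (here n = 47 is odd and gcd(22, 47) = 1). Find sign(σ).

Start at x=43: 43 → 6 → 38 → 37 → 15 → 1 → 22 → … (one orbit).
The orbit structure of x ↦ 22x mod 47: 2 orbits of sizes [46, 1].
sign(π) = (−1)^{n − #cycles} = (−1)^{47−2} = (−1)^45 = -1.
Zolotarev: (22|47) = -1, matching the cycle-count sign.

-1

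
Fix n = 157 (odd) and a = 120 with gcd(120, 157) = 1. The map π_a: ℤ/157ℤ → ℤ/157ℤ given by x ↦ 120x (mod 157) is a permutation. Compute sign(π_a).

+1

Start at x=27: 27 → 100 → 68 → 153 → 148 → 19 → 82 → … (one orbit).
Cycle lengths of π_120 on ℤ/157ℤ: [78, 78, 1]; 3 cycles in total.
sign(π) = (−1)^{n − #cycles} = (−1)^{157−3} = (−1)^154 = +1.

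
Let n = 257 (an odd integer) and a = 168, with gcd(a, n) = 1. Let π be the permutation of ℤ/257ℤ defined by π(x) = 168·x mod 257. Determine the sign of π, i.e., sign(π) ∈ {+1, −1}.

+1

Start at x=104: 104 → 253 → 99 → 184 → 72 → 17 → 29 → … (one orbit).
Decompose π into cycles: lengths [128, 128, 1] (3 cycles, including the fixed point 0).
With 3 cycles on 257 points, sign = (−1)^{257−3} = +1.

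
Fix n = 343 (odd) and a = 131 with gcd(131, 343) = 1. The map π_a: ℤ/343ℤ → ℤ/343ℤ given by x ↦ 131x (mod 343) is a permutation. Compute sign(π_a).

-1

Start at x=234: 234 → 127 → 173 → 25 → 188 → 275 → 10 → … (one orbit).
4 cycles of lengths [294, 42, 6, 1].
n − c = 343 − 4 = 339; sign = (−1)^339 = -1.
(131|343)_J = -1 (Zolotarev's lemma cross-check).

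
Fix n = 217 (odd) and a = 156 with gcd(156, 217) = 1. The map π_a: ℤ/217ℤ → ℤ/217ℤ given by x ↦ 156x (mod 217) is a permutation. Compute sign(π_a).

+1

Start at x=1: 1 → 156 → 32 → 1 (one orbit).
The orbit structure of x ↦ 156x mod 217: 93 orbits of sizes [3, 3, 3, 3, 3, 3, 3, 3, 3, 3, 3, 3, 3, 3, 3, 3, 3, 3, 3, 3, 3, 3, 3, 3, 3, 3, 3, 3, 3, 3, 3, 3, 3, 3, 3, 3, 3, 3, 3, 3, 3, 3, 3, 3, 3, 3, 3, 3, 3, 3, 3, 3, 3, 3, 3, 3, 3, 3, 3, 3, 3, 3, 1, 1, 1, 1, 1, 1, 1, 1, 1, 1, 1, 1, 1, 1, 1, 1, 1, 1, 1, 1, 1, 1, 1, 1, 1, 1, 1, 1, 1, 1, 1].
217 − 93 = 124 transpositions; sign(π) = (−1)^124 = +1.
Via Zolotarev, sign(π_{156}) = (156|217) = +1.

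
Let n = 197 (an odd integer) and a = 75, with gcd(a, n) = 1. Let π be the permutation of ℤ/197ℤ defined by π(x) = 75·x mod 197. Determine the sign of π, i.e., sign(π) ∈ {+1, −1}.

Orbit of 147 under x↦75x: [147, 190, 66, 25, 102, 164, 86]… (length divides ord_197(75)).
2 cycles of lengths [196, 1].
Σ(ℓ_i−1) = 197−2 = 195; sign = (−1)^195 = -1.

-1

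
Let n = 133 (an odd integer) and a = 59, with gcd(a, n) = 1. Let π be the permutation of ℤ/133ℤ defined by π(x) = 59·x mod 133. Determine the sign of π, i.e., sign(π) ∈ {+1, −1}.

Trace 74: π^k(74) = [74, 110, 106, 3, 44, 69, 81] for k=0..6.
The orbit structure of x ↦ 59x mod 133: 9 orbits of sizes [18, 18, 18, 18, 18, 18, 18, 6, 1].
9 cycles on 133: each ℓ→(−1)^(ℓ−1), product (−1)^124 = +1.
Zolotarev: (59|133) = +1, matching the cycle-count sign.

+1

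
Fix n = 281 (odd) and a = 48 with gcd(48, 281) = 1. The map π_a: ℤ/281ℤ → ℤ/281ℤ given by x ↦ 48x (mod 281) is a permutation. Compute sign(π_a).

-1

Trace 30: π^k(30) = [30, 35, 275, 274, 226, 170, 11] for k=0..6.
Cycle type of π: 280 + 1; total 2 cycles.
sign(π) = (−1)^{n − #cycles} = (−1)^{281−2} = (−1)^279 = -1.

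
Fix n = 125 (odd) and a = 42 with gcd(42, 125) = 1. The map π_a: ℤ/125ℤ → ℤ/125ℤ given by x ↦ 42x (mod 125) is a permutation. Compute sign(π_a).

-1

Orbit of 29 under x↦42x: [29, 93, 31, 52, 59, 103, 76]… (length divides ord_125(42)).
Cycle type of π: 100 + 20 + 4 + 1; total 4 cycles.
With 4 cycles on 125 points, sign = (−1)^{125−4} = -1.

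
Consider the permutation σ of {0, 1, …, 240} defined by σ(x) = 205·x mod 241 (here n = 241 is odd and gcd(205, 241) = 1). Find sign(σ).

Orbit of 91 under x↦205x: [91, 98, 87, 1, 205]… (length divides ord_241(205)).
49 cycles of lengths [5, 5, 5, 5, 5, 5, 5, 5, 5, 5, 5, 5, 5, 5, 5, 5, 5, 5, 5, 5, 5, 5, 5, 5, 5, 5, 5, 5, 5, 5, 5, 5, 5, 5, 5, 5, 5, 5, 5, 5, 5, 5, 5, 5, 5, 5, 5, 5, 1].
With 49 cycles on 241 points, sign = (−1)^{241−49} = +1.
Check: (205/241) = +1 by Zolotarev.

+1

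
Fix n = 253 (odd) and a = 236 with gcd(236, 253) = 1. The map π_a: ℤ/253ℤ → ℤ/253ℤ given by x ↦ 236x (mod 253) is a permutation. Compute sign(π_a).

+1

Orbit of 192 under x↦236x: [192, 25, 81, 141, 133, 16, 234]… (length divides ord_253(236)).
Cycle type of π: 55×4 + 11×2 + 5×2 + 1; total 9 cycles.
n − c = 253 − 9 = 244; sign = (−1)^244 = +1.
The Jacobi symbol (236|253) = +1 (Zolotarev) agrees.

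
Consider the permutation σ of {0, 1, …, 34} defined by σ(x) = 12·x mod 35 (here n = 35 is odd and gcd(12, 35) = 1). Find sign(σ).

+1

Start at x=16: 16 → 17 → 29 → 33 → 11 → 27 → 9 → … (one orbit).
5 cycles of lengths [12, 12, 6, 4, 1].
35 − 5 = 30 transpositions; sign(π) = (−1)^30 = +1.
Check: (12/35) = +1 by Zolotarev.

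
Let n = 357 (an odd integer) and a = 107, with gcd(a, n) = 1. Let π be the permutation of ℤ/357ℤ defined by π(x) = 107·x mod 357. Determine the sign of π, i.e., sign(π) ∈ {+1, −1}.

+1

Start at x=92: 92 → 205 → 158 → 127 → 23 → 319 → 218 → … (one orbit).
Cycle lengths of π_107 on ℤ/357ℤ: [48, 48, 48, 48, 48, 48, 16, 16, 16, 6, 6, 3, 3, 2, 1]; 15 cycles in total.
With 15 cycles on 357 points, sign = (−1)^{357−15} = +1.
Via Zolotarev, sign(π_{107}) = (107|357) = +1.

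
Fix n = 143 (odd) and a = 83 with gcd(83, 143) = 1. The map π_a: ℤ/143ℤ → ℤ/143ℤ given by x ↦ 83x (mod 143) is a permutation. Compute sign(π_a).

Start at x=14: 14 → 18 → 64 → 21 → 27 → 96 → 103 → … (one orbit).
Decompose π into cycles: lengths [20, 20, 20, 20, 20, 20, 10, 4, 4, 4, 1] (11 cycles, including the fixed point 0).
With 11 cycles on 143 points, sign = (−1)^{143−11} = +1.

+1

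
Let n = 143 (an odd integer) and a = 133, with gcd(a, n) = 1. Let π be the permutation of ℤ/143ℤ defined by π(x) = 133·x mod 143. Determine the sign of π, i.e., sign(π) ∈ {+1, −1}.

Orbit of 100 under x↦133x: [100, 1, 133]… (length divides ord_143(133)).
Cycle lengths of π_133 on ℤ/143ℤ: [3, 3, 3, 3, 3, 3, 3, 3, 3, 3, 3, 3, 3, 3, 3, 3, 3, 3, 3, 3, 3, 3, 3, 3, 3, 3, 3, 3, 3, 3, 3, 3, 3, 3, 3, 3, 3, 3, 3, 3, 3, 3, 3, 3, 1, 1, 1, 1, 1, 1, 1, 1, 1, 1, 1]; 55 cycles in total.
143 − 55 = 88 transpositions; sign(π) = (−1)^88 = +1.

+1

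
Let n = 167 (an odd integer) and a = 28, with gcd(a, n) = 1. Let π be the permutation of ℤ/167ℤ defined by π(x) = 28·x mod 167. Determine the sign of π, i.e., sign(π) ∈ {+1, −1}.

+1

Trace 58: π^k(58) = [58, 121, 48, 8, 57, 93, 99] for k=0..6.
Cycle lengths of π_28 on ℤ/167ℤ: [83, 83, 1]; 3 cycles in total.
With 3 cycles on 167 points, sign = (−1)^{167−3} = +1.
Via Zolotarev, sign(π_{28}) = (28|167) = +1.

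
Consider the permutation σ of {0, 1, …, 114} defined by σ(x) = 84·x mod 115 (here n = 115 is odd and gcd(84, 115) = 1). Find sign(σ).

Orbit of 81 under x↦84x: [81, 19, 101, 89, 1, 84, 41]… (length divides ord_115(84)).
π_84 has 8 disjoint cycles with lengths [22, 22, 22, 22, 22, 2, 2, 1] on {0,…,114}.
8 cycles on 115: each ℓ→(−1)^(ℓ−1), product (−1)^107 = -1.
The Jacobi symbol (84|115) = -1 (Zolotarev) agrees.

-1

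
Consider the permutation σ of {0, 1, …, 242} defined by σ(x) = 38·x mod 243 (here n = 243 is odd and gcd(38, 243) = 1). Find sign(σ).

-1

Trace 148: π^k(148) = [148, 35, 115, 239, 91, 56, 184] for k=0..6.
6 cycles of lengths [162, 54, 18, 6, 2, 1].
With 6 cycles on 243 points, sign = (−1)^{243−6} = -1.
Check: (38/243) = -1 by Zolotarev.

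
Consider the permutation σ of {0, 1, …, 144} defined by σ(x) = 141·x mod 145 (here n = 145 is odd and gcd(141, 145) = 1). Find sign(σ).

Orbit of 136 under x↦141x: [136, 36, 1, 141, 16, 81, 111]… (length divides ord_145(141)).
Cycle lengths of π_141 on ℤ/145ℤ: [7, 7, 7, 7, 7, 7, 7, 7, 7, 7, 7, 7, 7, 7, 7, 7, 7, 7, 7, 7, 1, 1, 1, 1, 1]; 25 cycles in total.
sign(π) = (−1)^{n − #cycles} = (−1)^{145−25} = (−1)^120 = +1.
Via Zolotarev, sign(π_{141}) = (141|145) = +1.

+1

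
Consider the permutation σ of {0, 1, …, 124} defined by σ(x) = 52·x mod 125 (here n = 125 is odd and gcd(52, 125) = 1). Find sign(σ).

Start at x=99: 99 → 23 → 71 → 67 → 109 → 43 → 111 → … (one orbit).
The orbit structure of x ↦ 52x mod 125: 4 orbits of sizes [100, 20, 4, 1].
125 − 4 = 121 transpositions; sign(π) = (−1)^121 = -1.

-1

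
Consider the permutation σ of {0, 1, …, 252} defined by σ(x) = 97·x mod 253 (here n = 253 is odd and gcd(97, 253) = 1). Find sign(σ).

Start at x=148: 148 → 188 → 20 → 169 → 201 → 16 → 34 → … (one orbit).
Cycle lengths of π_97 on ℤ/253ℤ: [110, 110, 22, 5, 5, 1]; 6 cycles in total.
6 cycles on 253: each ℓ→(−1)^(ℓ−1), product (−1)^247 = -1.
The Jacobi symbol (97|253) = -1 (Zolotarev) agrees.

-1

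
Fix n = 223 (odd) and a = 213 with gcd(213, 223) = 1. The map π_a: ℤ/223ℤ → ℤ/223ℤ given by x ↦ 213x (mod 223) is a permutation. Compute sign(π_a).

+1

Trace 196: π^k(196) = [196, 47, 199, 17, 53, 139, 171] for k=0..6.
Decompose π into cycles: lengths [111, 111, 1] (3 cycles, including the fixed point 0).
Σ(ℓ_i−1) = 223−3 = 220; sign = (−1)^220 = +1.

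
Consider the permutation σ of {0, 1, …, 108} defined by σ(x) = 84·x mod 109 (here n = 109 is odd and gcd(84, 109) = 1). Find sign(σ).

Start at x=3: 3 → 34 → 22 → 104 → 16 → 36 → 81 → … (one orbit).
π_84 has 3 disjoint cycles with lengths [54, 54, 1] on {0,…,108}.
sign(π) = (−1)^{n − #cycles} = (−1)^{109−3} = (−1)^106 = +1.

+1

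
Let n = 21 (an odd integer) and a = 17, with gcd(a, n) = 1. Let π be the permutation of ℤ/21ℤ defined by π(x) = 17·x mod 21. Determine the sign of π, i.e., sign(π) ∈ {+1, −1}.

+1

Start at x=1: 1 → 17 → 16 → 20 → 4 → 5 → 1 (one orbit).
Cycle type of π: 6×3 + 2 + 1; total 5 cycles.
21 − 5 = 16 transpositions; sign(π) = (−1)^16 = +1.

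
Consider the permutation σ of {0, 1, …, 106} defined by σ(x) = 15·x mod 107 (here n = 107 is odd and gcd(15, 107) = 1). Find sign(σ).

Orbit of 41 under x↦15x: [41, 80, 23, 24, 39, 50, 1]… (length divides ord_107(15)).
Cycle lengths of π_15 on ℤ/107ℤ: [106, 1]; 2 cycles in total.
n − c = 107 − 2 = 105; sign = (−1)^105 = -1.

-1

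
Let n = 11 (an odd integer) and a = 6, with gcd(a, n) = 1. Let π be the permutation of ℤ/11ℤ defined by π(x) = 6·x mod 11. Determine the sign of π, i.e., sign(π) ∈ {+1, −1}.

-1

Trace 3: π^k(3) = [3, 7, 9, 10, 5, 8, 4] for k=0..6.
2 cycles of lengths [10, 1].
Σ(ℓ_i−1) = 11−2 = 9; sign = (−1)^9 = -1.
The Jacobi symbol (6|11) = -1 (Zolotarev) agrees.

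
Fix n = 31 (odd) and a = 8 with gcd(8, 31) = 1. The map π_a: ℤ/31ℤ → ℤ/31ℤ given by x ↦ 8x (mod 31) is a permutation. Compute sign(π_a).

Orbit of 2 under x↦8x: [2, 16, 4, 1, 8]… (length divides ord_31(8)).
The orbit structure of x ↦ 8x mod 31: 7 orbits of sizes [5, 5, 5, 5, 5, 5, 1].
7 cycles on 31: each ℓ→(−1)^(ℓ−1), product (−1)^24 = +1.

+1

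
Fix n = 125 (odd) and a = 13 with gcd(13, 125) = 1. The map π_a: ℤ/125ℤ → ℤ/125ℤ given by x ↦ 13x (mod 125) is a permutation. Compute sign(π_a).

Orbit of 59 under x↦13x: [59, 17, 96, 123, 99, 37, 106]… (length divides ord_125(13)).
4 cycles of lengths [100, 20, 4, 1].
n − c = 125 − 4 = 121; sign = (−1)^121 = -1.

-1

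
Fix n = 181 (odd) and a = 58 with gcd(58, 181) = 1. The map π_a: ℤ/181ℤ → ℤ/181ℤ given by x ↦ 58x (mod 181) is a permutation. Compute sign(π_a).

-1

Start at x=164: 164 → 100 → 8 → 102 → 124 → 133 → 112 → … (one orbit).
Cycle lengths of π_58 on ℤ/181ℤ: [180, 1]; 2 cycles in total.
Σ(ℓ_i−1) = 181−2 = 179; sign = (−1)^179 = -1.
Via Zolotarev, sign(π_{58}) = (58|181) = -1.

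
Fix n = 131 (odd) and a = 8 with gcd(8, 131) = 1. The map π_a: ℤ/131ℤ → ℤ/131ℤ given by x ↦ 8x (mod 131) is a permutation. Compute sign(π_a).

-1

Orbit of 48 under x↦8x: [48, 122, 59, 79, 108, 78, 100]… (length divides ord_131(8)).
The orbit structure of x ↦ 8x mod 131: 2 orbits of sizes [130, 1].
2 cycles on 131: each ℓ→(−1)^(ℓ−1), product (−1)^129 = -1.
(8|131)_J = -1 (Zolotarev's lemma cross-check).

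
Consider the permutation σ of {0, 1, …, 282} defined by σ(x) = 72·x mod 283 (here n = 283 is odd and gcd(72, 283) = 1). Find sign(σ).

Trace 129: π^k(129) = [129, 232, 7, 221, 64, 80, 100] for k=0..6.
π_72 has 2 disjoint cycles with lengths [282, 1] on {0,…,282}.
Σ(ℓ_i−1) = 283−2 = 281; sign = (−1)^281 = -1.
Zolotarev: (72|283) = -1, matching the cycle-count sign.

-1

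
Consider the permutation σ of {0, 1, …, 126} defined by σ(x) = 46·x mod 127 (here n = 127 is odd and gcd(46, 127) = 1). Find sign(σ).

-1

Trace 101: π^k(101) = [101, 74, 102, 120, 59, 47, 3] for k=0..6.
Cycle type of π: 126 + 1; total 2 cycles.
n − c = 127 − 2 = 125; sign = (−1)^125 = -1.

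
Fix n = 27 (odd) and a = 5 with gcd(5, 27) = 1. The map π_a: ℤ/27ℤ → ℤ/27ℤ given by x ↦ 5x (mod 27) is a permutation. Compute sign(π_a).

-1

Start at x=8: 8 → 13 → 11 → 1 → 5 → 25 → 17 → … (one orbit).
4 cycles of lengths [18, 6, 2, 1].
Σ(ℓ_i−1) = 27−4 = 23; sign = (−1)^23 = -1.
Check: (5/27) = -1 by Zolotarev.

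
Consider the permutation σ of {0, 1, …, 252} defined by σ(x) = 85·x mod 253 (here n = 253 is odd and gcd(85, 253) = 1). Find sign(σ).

-1

Start at x=50: 50 → 202 → 219 → 146 → 13 → 93 → 62 → … (one orbit).
Cycle lengths of π_85 on ℤ/253ℤ: [110, 110, 11, 11, 10, 1]; 6 cycles in total.
sign(π) = (−1)^{n − #cycles} = (−1)^{253−6} = (−1)^247 = -1.
Via Zolotarev, sign(π_{85}) = (85|253) = -1.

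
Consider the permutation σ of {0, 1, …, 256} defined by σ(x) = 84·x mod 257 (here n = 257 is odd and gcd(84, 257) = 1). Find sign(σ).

Start at x=242: 242 → 25 → 44 → 98 → 8 → 158 → 165 → … (one orbit).
Cycle type of π: 128×2 + 1; total 3 cycles.
With 3 cycles on 257 points, sign = (−1)^{257−3} = +1.
Zolotarev: (84|257) = +1, matching the cycle-count sign.

+1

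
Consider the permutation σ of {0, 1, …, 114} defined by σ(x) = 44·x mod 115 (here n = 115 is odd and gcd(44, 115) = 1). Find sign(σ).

Trace 41: π^k(41) = [41, 79, 26, 109, 81, 114, 71] for k=0..6.
Cycle type of π: 22×5 + 2×2 + 1; total 8 cycles.
sign(π) = (−1)^{n − #cycles} = (−1)^{115−8} = (−1)^107 = -1.
The Jacobi symbol (44|115) = -1 (Zolotarev) agrees.

-1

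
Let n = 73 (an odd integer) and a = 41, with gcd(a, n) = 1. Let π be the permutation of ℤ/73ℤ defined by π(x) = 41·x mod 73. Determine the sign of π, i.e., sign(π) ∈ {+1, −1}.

Start at x=4: 4 → 18 → 8 → 36 → 16 → 72 → 32 → … (one orbit).
5 cycles of lengths [18, 18, 18, 18, 1].
With 5 cycles on 73 points, sign = (−1)^{73−5} = +1.

+1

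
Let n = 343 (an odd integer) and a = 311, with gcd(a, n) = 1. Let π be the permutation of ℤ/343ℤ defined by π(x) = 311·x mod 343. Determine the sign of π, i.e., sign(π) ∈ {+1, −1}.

Orbit of 150 under x↦311x: [150, 2, 279, 333, 320, 50, 115]… (length divides ord_343(311)).
Cycle lengths of π_311 on ℤ/343ℤ: [294, 42, 6, 1]; 4 cycles in total.
4 cycles on 343: each ℓ→(−1)^(ℓ−1), product (−1)^339 = -1.
The Jacobi symbol (311|343) = -1 (Zolotarev) agrees.

-1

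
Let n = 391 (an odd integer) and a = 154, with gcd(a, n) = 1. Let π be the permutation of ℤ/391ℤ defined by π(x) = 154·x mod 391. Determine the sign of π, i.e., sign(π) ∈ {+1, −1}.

+1

Start at x=307: 307 → 358 → 1 → 154 → 256 → 324 → 239 → … (one orbit).
π_154 has 51 disjoint cycles with lengths [11, 11, 11, 11, 11, 11, 11, 11, 11, 11, 11, 11, 11, 11, 11, 11, 11, 11, 11, 11, 11, 11, 11, 11, 11, 11, 11, 11, 11, 11, 11, 11, 11, 11, 1, 1, 1, 1, 1, 1, 1, 1, 1, 1, 1, 1, 1, 1, 1, 1, 1] on {0,…,390}.
Σ(ℓ_i−1) = 391−51 = 340; sign = (−1)^340 = +1.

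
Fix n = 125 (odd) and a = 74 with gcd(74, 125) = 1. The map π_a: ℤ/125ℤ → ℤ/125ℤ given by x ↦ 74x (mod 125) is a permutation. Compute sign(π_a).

Trace 76: π^k(76) = [76, 124, 51, 24, 26, 49, 1] for k=0..6.
23 cycles of lengths [10, 10, 10, 10, 10, 10, 10, 10, 10, 10, 2, 2, 2, 2, 2, 2, 2, 2, 2, 2, 2, 2, 1].
With 23 cycles on 125 points, sign = (−1)^{125−23} = +1.
The Jacobi symbol (74|125) = +1 (Zolotarev) agrees.

+1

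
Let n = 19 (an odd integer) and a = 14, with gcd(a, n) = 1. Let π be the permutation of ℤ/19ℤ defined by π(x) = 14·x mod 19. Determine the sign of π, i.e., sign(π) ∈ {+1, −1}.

Trace 7: π^k(7) = [7, 3, 4, 18, 5, 13, 11] for k=0..6.
Cycle type of π: 18 + 1; total 2 cycles.
Σ(ℓ_i−1) = 19−2 = 17; sign = (−1)^17 = -1.

-1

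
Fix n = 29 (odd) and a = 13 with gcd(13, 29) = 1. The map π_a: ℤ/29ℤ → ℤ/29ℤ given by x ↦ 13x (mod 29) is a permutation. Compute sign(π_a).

+1

Orbit of 20 under x↦13x: [20, 28, 16, 5, 7, 4, 23]… (length divides ord_29(13)).
The orbit structure of x ↦ 13x mod 29: 3 orbits of sizes [14, 14, 1].
sign(π) = (−1)^{n − #cycles} = (−1)^{29−3} = (−1)^26 = +1.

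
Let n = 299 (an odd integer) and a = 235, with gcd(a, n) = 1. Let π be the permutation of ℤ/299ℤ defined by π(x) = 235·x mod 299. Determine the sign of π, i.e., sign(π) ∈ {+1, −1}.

Start at x=248: 248 → 274 → 105 → 157 → 118 → 222 → 144 → … (one orbit).
The orbit structure of x ↦ 235x mod 299: 26 orbits of sizes [22, 22, 22, 22, 22, 22, 22, 22, 22, 22, 22, 22, 22, 1, 1, 1, 1, 1, 1, 1, 1, 1, 1, 1, 1, 1].
n − c = 299 − 26 = 273; sign = (−1)^273 = -1.
The Jacobi symbol (235|299) = -1 (Zolotarev) agrees.

-1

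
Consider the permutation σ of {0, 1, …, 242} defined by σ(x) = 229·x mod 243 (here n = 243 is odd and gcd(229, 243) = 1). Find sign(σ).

+1

Start at x=154: 154 → 31 → 52 → 1 → 229 → 196 → 172 → … (one orbit).
Decompose π into cycles: lengths [81, 81, 27, 27, 9, 9, 3, 3, 1, 1, 1] (11 cycles, including the fixed point 0).
sign(π) = (−1)^{n − #cycles} = (−1)^{243−11} = (−1)^232 = +1.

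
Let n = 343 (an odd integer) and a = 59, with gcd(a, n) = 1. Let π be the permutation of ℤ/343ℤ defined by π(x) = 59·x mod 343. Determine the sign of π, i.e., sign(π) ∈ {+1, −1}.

-1

Orbit of 317 under x↦59x: [317, 181, 46, 313, 288, 185, 282]… (length divides ord_343(59)).
The orbit structure of x ↦ 59x mod 343: 4 orbits of sizes [294, 42, 6, 1].
sign(π) = (−1)^{n − #cycles} = (−1)^{343−4} = (−1)^339 = -1.
Zolotarev: (59|343) = -1, matching the cycle-count sign.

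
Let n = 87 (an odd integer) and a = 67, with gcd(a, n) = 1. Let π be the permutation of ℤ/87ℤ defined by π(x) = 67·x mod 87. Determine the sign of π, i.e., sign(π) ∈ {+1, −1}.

Trace 67: π^k(67) = [67, 52, 4, 7, 34, 16, 28] for k=0..6.
π_67 has 9 disjoint cycles with lengths [14, 14, 14, 14, 14, 14, 1, 1, 1] on {0,…,86}.
87 − 9 = 78 transpositions; sign(π) = (−1)^78 = +1.
Check: (67/87) = +1 by Zolotarev.

+1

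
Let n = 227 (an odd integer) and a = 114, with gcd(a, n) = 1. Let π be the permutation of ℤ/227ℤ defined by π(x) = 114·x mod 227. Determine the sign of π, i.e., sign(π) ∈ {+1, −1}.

Orbit of 50 under x↦114x: [50, 25, 126, 63, 145, 186, 93]… (length divides ord_227(114)).
π_114 has 2 disjoint cycles with lengths [226, 1] on {0,…,226}.
2 cycles on 227: each ℓ→(−1)^(ℓ−1), product (−1)^225 = -1.
Zolotarev: (114|227) = -1, matching the cycle-count sign.

-1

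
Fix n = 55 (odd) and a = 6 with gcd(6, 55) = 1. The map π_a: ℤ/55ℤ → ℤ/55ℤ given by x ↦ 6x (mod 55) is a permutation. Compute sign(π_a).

-1

Trace 31: π^k(31) = [31, 21, 16, 41, 26, 46, 1] for k=0..6.
10 cycles of lengths [10, 10, 10, 10, 10, 1, 1, 1, 1, 1].
With 10 cycles on 55 points, sign = (−1)^{55−10} = -1.
(6|55)_J = -1 (Zolotarev's lemma cross-check).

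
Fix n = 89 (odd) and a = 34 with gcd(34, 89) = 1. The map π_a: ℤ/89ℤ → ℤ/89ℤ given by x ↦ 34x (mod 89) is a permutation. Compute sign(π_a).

+1

Orbit of 1 under x↦34x: [1, 34, 88, 55]… (length divides ord_89(34)).
Cycle lengths of π_34 on ℤ/89ℤ: [4, 4, 4, 4, 4, 4, 4, 4, 4, 4, 4, 4, 4, 4, 4, 4, 4, 4, 4, 4, 4, 4, 1]; 23 cycles in total.
sign(π) = (−1)^{n − #cycles} = (−1)^{89−23} = (−1)^66 = +1.
Check: (34/89) = +1 by Zolotarev.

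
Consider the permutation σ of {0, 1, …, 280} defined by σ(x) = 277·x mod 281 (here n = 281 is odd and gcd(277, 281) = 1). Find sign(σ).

+1

Orbit of 140 under x↦277x: [140, 2, 273, 32, 153, 231, 200]… (length divides ord_281(277)).
Cycle type of π: 70×4 + 1; total 5 cycles.
5 cycles on 281: each ℓ→(−1)^(ℓ−1), product (−1)^276 = +1.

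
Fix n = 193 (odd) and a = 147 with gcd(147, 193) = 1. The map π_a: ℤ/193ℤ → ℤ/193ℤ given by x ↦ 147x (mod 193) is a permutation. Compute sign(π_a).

Orbit of 27 under x↦147x: [27, 109, 4, 9, 165, 130, 3]… (length divides ord_193(147)).
5 cycles of lengths [48, 48, 48, 48, 1].
193 − 5 = 188 transpositions; sign(π) = (−1)^188 = +1.
The Jacobi symbol (147|193) = +1 (Zolotarev) agrees.

+1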